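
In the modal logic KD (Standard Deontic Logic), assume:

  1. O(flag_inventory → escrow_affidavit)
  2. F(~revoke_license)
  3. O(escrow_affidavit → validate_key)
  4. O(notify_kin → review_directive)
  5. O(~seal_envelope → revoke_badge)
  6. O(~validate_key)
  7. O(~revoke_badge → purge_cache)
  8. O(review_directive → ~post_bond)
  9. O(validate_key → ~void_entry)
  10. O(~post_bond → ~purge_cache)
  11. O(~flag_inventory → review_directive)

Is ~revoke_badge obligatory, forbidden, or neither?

Forbidden

From premise 6 we have O(~validate_key).
Premise 3 is O(escrow_affidavit → validate_key); contrapositively O(~validate_key → ~escrow_affidavit). Since O(~validate_key) holds, K gives O(~escrow_affidavit).
Premise 1 is O(flag_inventory → escrow_affidavit); contrapositively O(~escrow_affidavit → ~flag_inventory). Since O(~escrow_affidavit) holds, K gives O(~flag_inventory).
Applying K to premise 11 (O(~flag_inventory → review_directive)) and O(~flag_inventory) yields O(review_directive).
From O(review_directive) and premise 8, O(review_directive → ~post_bond), we obtain O(~post_bond).
From O(~post_bond) and premise 10, O(~post_bond → ~purge_cache), we obtain O(~purge_cache).
The contrapositive of premise 7 (O(~revoke_badge → purge_cache)) is O(~purge_cache → revoke_badge), and O(~purge_cache) is already established, so O(revoke_badge).
Premises 2, 4, 5, 9 do not contribute to this derivation.
Thus O(revoke_badge), which is F(~revoke_badge): ~revoke_badge is forbidden.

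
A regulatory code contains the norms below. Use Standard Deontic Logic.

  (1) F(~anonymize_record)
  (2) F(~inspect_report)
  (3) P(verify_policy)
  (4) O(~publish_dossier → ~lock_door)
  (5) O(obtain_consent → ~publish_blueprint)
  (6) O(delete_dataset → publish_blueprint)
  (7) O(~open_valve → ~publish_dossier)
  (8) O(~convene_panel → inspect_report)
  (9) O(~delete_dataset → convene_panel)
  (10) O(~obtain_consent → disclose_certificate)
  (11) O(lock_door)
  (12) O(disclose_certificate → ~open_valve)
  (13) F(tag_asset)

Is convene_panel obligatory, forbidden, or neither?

Obligatory

Premise 11 gives O(lock_door).
Premise 4, O(~publish_dossier → ~lock_door), contraposes to O(lock_door → publish_dossier); with O(lock_door) we get O(publish_dossier).
Premise 7 is O(~open_valve → ~publish_dossier); contrapositively O(publish_dossier → open_valve). Since O(publish_dossier) holds, K gives O(open_valve).
Premise 12 is O(disclose_certificate → ~open_valve); contrapositively O(open_valve → ~disclose_certificate). Since O(open_valve) holds, K gives O(~disclose_certificate).
The contrapositive of premise 10 (O(~obtain_consent → disclose_certificate)) is O(~disclose_certificate → obtain_consent), and O(~disclose_certificate) is already established, so O(obtain_consent).
Applying K to premise 5 (O(obtain_consent → ~publish_blueprint)) and O(obtain_consent) yields O(~publish_blueprint).
Premise 6 is O(delete_dataset → publish_blueprint); contrapositively O(~publish_blueprint → ~delete_dataset). Since O(~publish_blueprint) holds, K gives O(~delete_dataset).
Applying K to premise 9 (O(~delete_dataset → convene_panel)) and O(~delete_dataset) yields O(convene_panel).
Premises 1, 2, 3, 8, 13 do not contribute to this derivation.
Hence convene_panel is obligatory.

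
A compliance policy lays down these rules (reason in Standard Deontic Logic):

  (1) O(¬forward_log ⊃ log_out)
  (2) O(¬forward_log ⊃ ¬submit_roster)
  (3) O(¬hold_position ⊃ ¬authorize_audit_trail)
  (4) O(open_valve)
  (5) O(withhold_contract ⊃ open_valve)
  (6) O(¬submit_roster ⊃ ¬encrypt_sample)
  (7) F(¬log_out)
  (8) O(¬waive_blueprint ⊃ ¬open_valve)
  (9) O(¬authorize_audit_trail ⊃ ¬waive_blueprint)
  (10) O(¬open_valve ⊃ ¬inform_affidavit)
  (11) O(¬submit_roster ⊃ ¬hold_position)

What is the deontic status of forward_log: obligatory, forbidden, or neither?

Premise 4 gives O(open_valve).
Premise 8 is O(¬waive_blueprint ⊃ ¬open_valve); contrapositively O(open_valve ⊃ waive_blueprint). Since O(open_valve) holds, K gives O(waive_blueprint).
The contrapositive of premise 9 (O(¬authorize_audit_trail ⊃ ¬waive_blueprint)) is O(waive_blueprint ⊃ authorize_audit_trail), and O(waive_blueprint) is already established, so O(authorize_audit_trail).
The contrapositive of premise 3 (O(¬hold_position ⊃ ¬authorize_audit_trail)) is O(authorize_audit_trail ⊃ hold_position), and O(authorize_audit_trail) is already established, so O(hold_position).
Premise 11 is O(¬submit_roster ⊃ ¬hold_position); contrapositively O(hold_position ⊃ submit_roster). Since O(hold_position) holds, K gives O(submit_roster).
Premise 2, O(¬forward_log ⊃ ¬submit_roster), contraposes to O(submit_roster ⊃ forward_log); with O(submit_roster) we get O(forward_log).
Premises 1, 5, 6, 7, 10 do not contribute to this derivation.
Hence forward_log is obligatory.

Obligatory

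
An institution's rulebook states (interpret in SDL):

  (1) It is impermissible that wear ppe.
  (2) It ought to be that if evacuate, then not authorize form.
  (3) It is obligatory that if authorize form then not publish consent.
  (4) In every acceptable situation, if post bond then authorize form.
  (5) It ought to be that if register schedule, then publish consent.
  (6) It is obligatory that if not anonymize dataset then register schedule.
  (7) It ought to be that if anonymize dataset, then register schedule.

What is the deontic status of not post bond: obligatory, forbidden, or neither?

By case analysis on ¬anonymize_dataset: premise 6 gives O(¬anonymize_dataset → register_schedule) and premise 7 gives O(anonymize_dataset → register_schedule), so O(register_schedule) either way.
Applying K to premise 5 (O(register_schedule → publish_consent)) and O(register_schedule) yields O(publish_consent).
Premise 3, O(authorize_form → ¬publish_consent), contraposes to O(publish_consent → ¬authorize_form); with O(publish_consent) we get O(¬authorize_form).
Premise 4, O(post_bond → authorize_form), contraposes to O(¬authorize_form → ¬post_bond); with O(¬authorize_form) we get O(¬post_bond).
Premises 1, 2 do not contribute to this derivation.
Hence ¬post_bond is obligatory.

Obligatory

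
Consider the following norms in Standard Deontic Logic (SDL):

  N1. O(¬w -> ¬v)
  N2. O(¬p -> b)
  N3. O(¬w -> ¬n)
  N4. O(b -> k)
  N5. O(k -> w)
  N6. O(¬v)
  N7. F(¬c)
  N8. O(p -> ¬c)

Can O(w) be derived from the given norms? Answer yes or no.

Yes

F(¬c) at premise 7 means O(c).
The contrapositive of premise 8 (O(p -> ¬c)) is O(c -> ¬p), and O(c) is already established, so O(¬p).
From O(¬p) and premise 2, O(¬p -> b), we obtain O(b).
With premise 4, O(b -> k), the K-axiom yields O(k).
Applying K to premise 5 (O(k -> w)) and O(k) yields O(w).
Premises 1, 3, 6 do not contribute to this derivation.
So O(w) follows.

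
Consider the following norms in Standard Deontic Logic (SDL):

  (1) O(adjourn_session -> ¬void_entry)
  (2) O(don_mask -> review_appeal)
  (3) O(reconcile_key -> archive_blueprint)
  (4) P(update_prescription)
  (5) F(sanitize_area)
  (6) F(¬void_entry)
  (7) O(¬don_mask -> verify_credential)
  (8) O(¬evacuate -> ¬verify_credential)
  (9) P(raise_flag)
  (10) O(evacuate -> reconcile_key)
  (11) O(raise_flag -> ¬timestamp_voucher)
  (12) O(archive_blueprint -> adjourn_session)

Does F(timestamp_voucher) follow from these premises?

No

Premise 11 is O(raise_flag -> ¬timestamp_voucher), but O(raise_flag) is not derivable from the premises (the permission P(raise_flag) asserts only ¬O(¬raise_flag), not O(raise_flag)), so it does not yield O(¬timestamp_voucher).
No other premise forces O(¬timestamp_voucher). An ideal world satisfying every premise can still have timestamp_voucher true, so F(timestamp_voucher) is not derivable.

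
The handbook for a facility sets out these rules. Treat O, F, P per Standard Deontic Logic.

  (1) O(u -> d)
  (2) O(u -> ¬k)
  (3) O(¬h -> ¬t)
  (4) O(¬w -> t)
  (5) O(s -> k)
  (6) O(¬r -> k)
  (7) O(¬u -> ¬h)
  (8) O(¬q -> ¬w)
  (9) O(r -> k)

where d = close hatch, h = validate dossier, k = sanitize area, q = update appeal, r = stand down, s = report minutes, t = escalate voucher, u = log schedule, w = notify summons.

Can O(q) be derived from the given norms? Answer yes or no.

Premises 9 and 6 cover both cases: O(r -> k) and O(¬r -> k). Since r ∨ ¬r is a tautology, O(k) follows.
The contrapositive of premise 2 (O(u -> ¬k)) is O(k -> ¬u), and O(k) is already established, so O(¬u).
With premise 7, O(¬u -> ¬h), the K-axiom yields O(¬h).
With premise 3, O(¬h -> ¬t), the K-axiom yields O(¬t).
Premise 4, O(¬w -> t), contraposes to O(¬t -> w); with O(¬t) we get O(w).
Premise 8, O(¬q -> ¬w), contraposes to O(w -> q); with O(w) we get O(q).
Premises 1, 5 do not contribute to this derivation.
So O(q) follows.

Yes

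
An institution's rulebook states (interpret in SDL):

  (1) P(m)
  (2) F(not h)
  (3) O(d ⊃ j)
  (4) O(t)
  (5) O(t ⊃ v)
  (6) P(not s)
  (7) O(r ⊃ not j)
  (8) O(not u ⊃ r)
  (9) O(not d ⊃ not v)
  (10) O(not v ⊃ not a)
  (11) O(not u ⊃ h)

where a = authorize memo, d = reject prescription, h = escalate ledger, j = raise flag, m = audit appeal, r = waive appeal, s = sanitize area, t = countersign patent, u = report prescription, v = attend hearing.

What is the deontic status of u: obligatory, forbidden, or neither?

From premise 4 we have O(t).
Premise 5 is O(t ⊃ v); since O(t), deontic closure gives O(v).
Premise 9, O(not d ⊃ not v), contraposes to O(v ⊃ d); with O(v) we get O(d).
Premise 3 is O(d ⊃ j); since O(d), deontic closure gives O(j).
The contrapositive of premise 7 (O(r ⊃ not j)) is O(j ⊃ not r), and O(j) is already established, so O(not r).
Premise 8, O(not u ⊃ r), contraposes to O(not r ⊃ u); with O(not r) we get O(u).
Premises 1, 2, 6, 10, 11 do not contribute to this derivation.
Hence u is obligatory.

Obligatory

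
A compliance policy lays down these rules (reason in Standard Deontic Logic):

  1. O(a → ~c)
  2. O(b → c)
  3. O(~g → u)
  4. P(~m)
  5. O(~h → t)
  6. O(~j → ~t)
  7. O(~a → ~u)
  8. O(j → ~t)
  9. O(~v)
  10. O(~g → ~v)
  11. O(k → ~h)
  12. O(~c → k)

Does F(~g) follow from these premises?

Premises 6 and 8 are O(~j → ~t) and O(j → ~t); every ideal world satisfies ~j or j, so in either case ~t holds — hence O(~t).
The contrapositive of premise 5 (O(~h → t)) is O(~t → h), and O(~t) is already established, so O(h).
Premise 11, O(k → ~h), contraposes to O(h → ~k); with O(h) we get O(~k).
Premise 12, O(~c → k), contraposes to O(~k → c); with O(~k) we get O(c).
Premise 1 is O(a → ~c); contrapositively O(c → ~a). Since O(c) holds, K gives O(~a).
Premise 7 is O(~a → ~u); since O(~a), deontic closure gives O(~u).
Premise 3, O(~g → u), contraposes to O(~u → g); with O(~u) we get O(g).
Premises 2, 4, 9, 10 do not contribute to this derivation.
So O(g) holds, i.e. F(~g). The claim follows.

Yes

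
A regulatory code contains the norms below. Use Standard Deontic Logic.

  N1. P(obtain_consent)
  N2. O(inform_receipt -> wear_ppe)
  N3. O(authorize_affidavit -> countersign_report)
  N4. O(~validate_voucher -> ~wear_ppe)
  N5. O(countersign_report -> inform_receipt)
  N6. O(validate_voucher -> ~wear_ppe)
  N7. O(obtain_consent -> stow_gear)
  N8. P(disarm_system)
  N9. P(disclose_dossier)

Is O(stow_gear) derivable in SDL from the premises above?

Premise 7 is O(obtain_consent -> stow_gear), but O(obtain_consent) is not derivable from the premises (the permission P(obtain_consent) asserts only ~O(~obtain_consent), not O(obtain_consent)), so it does not yield O(stow_gear).
No other premise forces O(stow_gear). An ideal world satisfying every premise can still have stow_gear false, so O(stow_gear) is not derivable.

No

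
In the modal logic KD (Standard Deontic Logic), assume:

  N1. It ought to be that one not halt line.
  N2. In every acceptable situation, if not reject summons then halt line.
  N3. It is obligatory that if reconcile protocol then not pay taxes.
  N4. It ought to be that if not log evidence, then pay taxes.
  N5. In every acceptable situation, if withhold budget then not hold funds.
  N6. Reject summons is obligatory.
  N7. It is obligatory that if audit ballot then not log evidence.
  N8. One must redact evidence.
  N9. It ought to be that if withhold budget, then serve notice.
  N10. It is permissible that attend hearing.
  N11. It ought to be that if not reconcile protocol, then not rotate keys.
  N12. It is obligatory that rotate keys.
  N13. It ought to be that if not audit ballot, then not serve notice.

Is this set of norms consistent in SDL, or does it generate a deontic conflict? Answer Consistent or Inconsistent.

Consistent

Premise 2 is O(¬reject_summons → halt_line), but O(¬reject_summons) is not derivable from the premises, so it does not yield O(halt_line).
So O(halt_line) is not derivable, and the apparent clash with O(¬halt_line) does not arise.
A world satisfying every obligation exists (e.g. attend_hearing=false, audit_ballot=false, halt_line=false, hold_funds=false, log_evidence=true, pay_taxes=false, reconcile_protocol=true, redact_evidence=true, reject_summons=true, rotate_keys=true, serve_notice=false, withhold_budget=false); no atom is both obligatory and forbidden, so the set is consistent.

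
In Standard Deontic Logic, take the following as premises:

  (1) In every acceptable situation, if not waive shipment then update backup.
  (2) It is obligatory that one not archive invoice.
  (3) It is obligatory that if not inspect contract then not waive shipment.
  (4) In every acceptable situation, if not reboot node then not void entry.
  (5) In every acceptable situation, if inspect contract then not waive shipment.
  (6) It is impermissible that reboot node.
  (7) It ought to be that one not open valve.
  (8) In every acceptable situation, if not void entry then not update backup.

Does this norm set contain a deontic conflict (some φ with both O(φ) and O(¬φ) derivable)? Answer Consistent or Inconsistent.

Inconsistent

Premises 3 and 5 are O(¬inspect_contract → ¬waive_shipment) and O(inspect_contract → ¬waive_shipment); every ideal world satisfies ¬inspect_contract or inspect_contract, so in either case ¬waive_shipment holds — hence O(¬waive_shipment).
Applying K to premise 1 (O(¬waive_shipment → update_backup)) and O(¬waive_shipment) yields O(update_backup).
Premise 8, O(¬void_entry → ¬update_backup), contraposes to O(update_backup → void_entry); with O(update_backup) we get O(void_entry).
Premise 4 is O(¬reboot_node → ¬void_entry); contrapositively O(void_entry → reboot_node). Since O(void_entry) holds, K gives O(reboot_node).
Yet premise 6 is F(reboot_node), i.e. O(¬reboot_node).
We now have both O(reboot_node) and O(¬reboot_node) — reboot_node is simultaneously obligatory and forbidden, violating the D-axiom.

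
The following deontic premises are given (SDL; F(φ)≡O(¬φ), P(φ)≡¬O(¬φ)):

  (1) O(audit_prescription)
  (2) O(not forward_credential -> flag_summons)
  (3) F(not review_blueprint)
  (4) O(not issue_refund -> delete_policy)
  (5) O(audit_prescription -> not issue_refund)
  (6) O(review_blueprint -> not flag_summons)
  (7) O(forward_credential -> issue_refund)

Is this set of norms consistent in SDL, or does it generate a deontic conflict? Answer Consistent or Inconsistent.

Inconsistent

F(not review_blueprint) at premise 3 means O(review_blueprint).
With premise 6, O(review_blueprint -> not flag_summons), the K-axiom yields O(not flag_summons).
Premise 2 is O(not forward_credential -> flag_summons); contrapositively O(not flag_summons -> forward_credential). Since O(not flag_summons) holds, K gives O(forward_credential).
Applying K to premise 7 (O(forward_credential -> issue_refund)) and O(forward_credential) yields O(issue_refund).
Premise 5, O(audit_prescription -> not issue_refund), contraposes to O(issue_refund -> not audit_prescription); with O(issue_refund) we get O(not audit_prescription).
But premise 1 directly asserts O(audit_prescription).
We now have both O(not audit_prescription) and O(audit_prescription) — audit_prescription is simultaneously obligatory and forbidden, violating the D-axiom.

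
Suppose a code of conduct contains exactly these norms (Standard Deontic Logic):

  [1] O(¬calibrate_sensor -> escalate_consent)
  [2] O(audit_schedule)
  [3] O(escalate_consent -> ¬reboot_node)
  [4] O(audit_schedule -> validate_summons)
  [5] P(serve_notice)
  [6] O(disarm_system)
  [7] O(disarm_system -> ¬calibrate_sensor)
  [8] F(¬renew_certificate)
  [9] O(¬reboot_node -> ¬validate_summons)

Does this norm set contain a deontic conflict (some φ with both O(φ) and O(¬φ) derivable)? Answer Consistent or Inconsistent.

Premise 6 gives O(disarm_system).
Applying K to premise 7 (O(disarm_system -> ¬calibrate_sensor)) and O(disarm_system) yields O(¬calibrate_sensor).
Premise 1 is O(¬calibrate_sensor -> escalate_consent); since O(¬calibrate_sensor), deontic closure gives O(escalate_consent).
With premise 3, O(escalate_consent -> ¬reboot_node), the K-axiom yields O(¬reboot_node).
From O(¬reboot_node) and premise 9, O(¬reboot_node -> ¬validate_summons), we obtain O(¬validate_summons).
Premise 4, O(audit_schedule -> validate_summons), contraposes to O(¬validate_summons -> ¬audit_schedule); with O(¬validate_summons) we get O(¬audit_schedule).
Yet premise 2 states O(audit_schedule).
We now have both O(¬audit_schedule) and O(audit_schedule) — audit_schedule is simultaneously obligatory and forbidden, violating the D-axiom.

Inconsistent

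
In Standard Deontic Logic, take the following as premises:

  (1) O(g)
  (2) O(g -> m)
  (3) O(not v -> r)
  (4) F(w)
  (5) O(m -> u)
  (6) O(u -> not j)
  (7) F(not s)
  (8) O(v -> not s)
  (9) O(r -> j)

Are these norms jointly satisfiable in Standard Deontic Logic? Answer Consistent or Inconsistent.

Inconsistent

F(not s) at premise 7 means O(s).
Premise 8 is O(v -> not s); contrapositively O(s -> not v). Since O(s) holds, K gives O(not v).
Premise 3 is O(not v -> r); since O(not v), deontic closure gives O(r).
With premise 9, O(r -> j), the K-axiom yields O(j).
The contrapositive of premise 6 (O(u -> not j)) is O(j -> not u), and O(j) is already established, so O(not u).
The contrapositive of premise 5 (O(m -> u)) is O(not u -> not m), and O(not u) is already established, so O(not m).
Premise 2 is O(g -> m); contrapositively O(not m -> not g). Since O(not m) holds, K gives O(not g).
But premise 1 directly asserts O(g).
We now have both O(not g) and O(g) — g is simultaneously obligatory and forbidden, violating the D-axiom.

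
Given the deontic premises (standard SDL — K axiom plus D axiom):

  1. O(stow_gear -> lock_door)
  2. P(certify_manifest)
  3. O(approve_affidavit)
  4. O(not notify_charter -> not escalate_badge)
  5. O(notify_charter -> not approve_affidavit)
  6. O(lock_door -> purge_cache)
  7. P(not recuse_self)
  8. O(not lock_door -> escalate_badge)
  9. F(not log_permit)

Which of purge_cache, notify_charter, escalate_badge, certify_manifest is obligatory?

purge_cache

Premise 3 gives O(approve_affidavit).
Premise 5 is O(notify_charter -> not approve_affidavit); contrapositively O(approve_affidavit -> not notify_charter). Since O(approve_affidavit) holds, K gives O(not notify_charter).
With premise 4, O(not notify_charter -> not escalate_badge), the K-axiom yields O(not escalate_badge).
Premise 8 is O(not lock_door -> escalate_badge); contrapositively O(not escalate_badge -> lock_door). Since O(not escalate_badge) holds, K gives O(lock_door).
From O(lock_door) and premise 6, O(lock_door -> purge_cache), we obtain O(purge_cache).
So O(purge_cache) holds — purge_cache is obligatory. None of the other listed options is made obligatory by any chain of premises.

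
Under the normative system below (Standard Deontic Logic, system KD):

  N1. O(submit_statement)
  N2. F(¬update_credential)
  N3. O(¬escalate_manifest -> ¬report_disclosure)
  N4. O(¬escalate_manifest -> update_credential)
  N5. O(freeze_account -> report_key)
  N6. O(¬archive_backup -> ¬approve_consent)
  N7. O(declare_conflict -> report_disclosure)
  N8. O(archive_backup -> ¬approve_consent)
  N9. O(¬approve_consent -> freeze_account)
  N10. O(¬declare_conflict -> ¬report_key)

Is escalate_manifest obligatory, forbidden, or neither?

Obligatory

Premises 8 and 6 are O(archive_backup -> ¬approve_consent) and O(¬archive_backup -> ¬approve_consent); every ideal world satisfies archive_backup or ¬archive_backup, so in either case ¬approve_consent holds — hence O(¬approve_consent).
From O(¬approve_consent) and premise 9, O(¬approve_consent -> freeze_account), we obtain O(freeze_account).
From O(freeze_account) and premise 5, O(freeze_account -> report_key), we obtain O(report_key).
Premise 10, O(¬declare_conflict -> ¬report_key), contraposes to O(report_key -> declare_conflict); with O(report_key) we get O(declare_conflict).
With premise 7, O(declare_conflict -> report_disclosure), the K-axiom yields O(report_disclosure).
The contrapositive of premise 3 (O(¬escalate_manifest -> ¬report_disclosure)) is O(report_disclosure -> escalate_manifest), and O(report_disclosure) is already established, so O(escalate_manifest).
Premises 1, 2, 4 do not contribute to this derivation.
Hence escalate_manifest is obligatory.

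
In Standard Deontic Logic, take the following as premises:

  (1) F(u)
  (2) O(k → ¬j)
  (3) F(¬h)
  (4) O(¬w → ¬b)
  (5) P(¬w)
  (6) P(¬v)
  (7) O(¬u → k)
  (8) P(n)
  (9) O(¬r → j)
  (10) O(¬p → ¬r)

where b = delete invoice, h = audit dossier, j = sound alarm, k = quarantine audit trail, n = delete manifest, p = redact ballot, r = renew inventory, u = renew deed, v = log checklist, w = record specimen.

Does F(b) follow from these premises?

Premise 4 is O(¬w → ¬b), but O(¬w) is not derivable from the premises (the permission P(¬w) asserts only ¬O(w), not O(¬w)), so it does not yield O(¬b).
No other premise forces O(¬b). An ideal world satisfying every premise can still have b true, so F(b) is not derivable.

No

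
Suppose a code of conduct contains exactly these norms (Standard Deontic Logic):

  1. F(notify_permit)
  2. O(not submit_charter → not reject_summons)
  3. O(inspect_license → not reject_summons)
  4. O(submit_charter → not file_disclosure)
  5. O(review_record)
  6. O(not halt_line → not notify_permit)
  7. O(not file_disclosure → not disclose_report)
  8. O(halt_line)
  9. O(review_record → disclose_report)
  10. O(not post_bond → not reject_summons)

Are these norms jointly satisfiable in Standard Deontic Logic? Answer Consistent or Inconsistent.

Premise 6 is O(not halt_line → not notify_permit); even if O(not notify_permit) held, inferring O(not halt_line) would be affirming the consequent — invalid.
So O(not halt_line) is not derivable, and the apparent clash with O(halt_line) does not arise.
A world satisfying every obligation exists (e.g. disclose_report=true, file_disclosure=true, halt_line=true, inspect_license=false, notify_permit=false, post_bond=false, reject_summons=false, review_record=true, submit_charter=false); no atom is both obligatory and forbidden, so the set is consistent.

Consistent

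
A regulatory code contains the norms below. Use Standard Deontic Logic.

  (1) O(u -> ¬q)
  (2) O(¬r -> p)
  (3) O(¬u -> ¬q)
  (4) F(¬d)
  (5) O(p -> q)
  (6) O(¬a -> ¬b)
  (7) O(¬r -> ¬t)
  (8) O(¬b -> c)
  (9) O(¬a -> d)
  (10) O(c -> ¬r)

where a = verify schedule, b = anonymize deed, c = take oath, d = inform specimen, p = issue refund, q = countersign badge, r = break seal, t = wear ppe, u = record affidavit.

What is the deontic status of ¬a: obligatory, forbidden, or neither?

Forbidden

Premises 1 and 3 cover both cases: O(u -> ¬q) and O(¬u -> ¬q). Since u ∨ ¬u is a tautology, O(¬q) follows.
Premise 5, O(p -> q), contraposes to O(¬q -> ¬p); with O(¬q) we get O(¬p).
Premise 2 is O(¬r -> p); contrapositively O(¬p -> r). Since O(¬p) holds, K gives O(r).
The contrapositive of premise 10 (O(c -> ¬r)) is O(r -> ¬c), and O(r) is already established, so O(¬c).
Premise 8 is O(¬b -> c); contrapositively O(¬c -> b). Since O(¬c) holds, K gives O(b).
Premise 6 is O(¬a -> ¬b); contrapositively O(b -> a). Since O(b) holds, K gives O(a).
Premises 4, 7, 9 do not contribute to this derivation.
Thus O(a), which is F(¬a): ¬a is forbidden.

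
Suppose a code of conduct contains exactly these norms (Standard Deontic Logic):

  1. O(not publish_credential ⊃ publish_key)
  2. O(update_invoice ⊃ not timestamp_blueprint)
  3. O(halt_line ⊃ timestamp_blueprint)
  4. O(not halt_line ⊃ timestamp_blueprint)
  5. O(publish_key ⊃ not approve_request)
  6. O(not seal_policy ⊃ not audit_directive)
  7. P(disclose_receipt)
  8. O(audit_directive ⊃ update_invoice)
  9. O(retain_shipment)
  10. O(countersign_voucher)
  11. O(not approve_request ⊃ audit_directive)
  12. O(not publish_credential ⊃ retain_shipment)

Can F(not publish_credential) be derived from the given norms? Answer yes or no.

Premises 4 and 3 are O(not halt_line ⊃ timestamp_blueprint) and O(halt_line ⊃ timestamp_blueprint); every ideal world satisfies not halt_line or halt_line, so in either case timestamp_blueprint holds — hence O(timestamp_blueprint).
Premise 2, O(update_invoice ⊃ not timestamp_blueprint), contraposes to O(timestamp_blueprint ⊃ not update_invoice); with O(timestamp_blueprint) we get O(not update_invoice).
Premise 8, O(audit_directive ⊃ update_invoice), contraposes to O(not update_invoice ⊃ not audit_directive); with O(not update_invoice) we get O(not audit_directive).
The contrapositive of premise 11 (O(not approve_request ⊃ audit_directive)) is O(not audit_directive ⊃ approve_request), and O(not audit_directive) is already established, so O(approve_request).
The contrapositive of premise 5 (O(publish_key ⊃ not approve_request)) is O(approve_request ⊃ not publish_key), and O(approve_request) is already established, so O(not publish_key).
The contrapositive of premise 1 (O(not publish_credential ⊃ publish_key)) is O(not publish_key ⊃ publish_credential), and O(not publish_key) is already established, so O(publish_credential).
Premises 6, 7, 9, 10, 12 do not contribute to this derivation.
So O(publish_credential) holds, i.e. F(not publish_credential). The claim follows.

Yes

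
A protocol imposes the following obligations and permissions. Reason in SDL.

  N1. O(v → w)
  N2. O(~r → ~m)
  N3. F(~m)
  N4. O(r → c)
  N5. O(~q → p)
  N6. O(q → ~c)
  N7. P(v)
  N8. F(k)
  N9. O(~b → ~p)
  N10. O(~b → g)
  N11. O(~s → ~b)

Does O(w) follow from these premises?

No

Premise 1 is O(v → w), but O(v) is not derivable from the premises (the permission P(v) asserts only ~O(~v), not O(v)), so it does not yield O(w).
No other premise forces O(w). An ideal world satisfying every premise can still have w false, so O(w) is not derivable.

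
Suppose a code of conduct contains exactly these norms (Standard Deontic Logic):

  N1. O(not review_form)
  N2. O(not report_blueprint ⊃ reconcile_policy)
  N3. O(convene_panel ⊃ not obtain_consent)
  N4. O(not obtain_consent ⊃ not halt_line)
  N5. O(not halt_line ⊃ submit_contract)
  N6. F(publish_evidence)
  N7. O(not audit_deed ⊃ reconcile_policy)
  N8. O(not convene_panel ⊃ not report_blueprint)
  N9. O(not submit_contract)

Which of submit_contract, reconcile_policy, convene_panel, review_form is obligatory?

reconcile_policy

Premise 9 states O(not submit_contract) outright.
Premise 5, O(not halt_line ⊃ submit_contract), contraposes to O(not submit_contract ⊃ halt_line); with O(not submit_contract) we get O(halt_line).
The contrapositive of premise 4 (O(not obtain_consent ⊃ not halt_line)) is O(halt_line ⊃ obtain_consent), and O(halt_line) is already established, so O(obtain_consent).
Premise 3 is O(convene_panel ⊃ not obtain_consent); contrapositively O(obtain_consent ⊃ not convene_panel). Since O(obtain_consent) holds, K gives O(not convene_panel).
With premise 8, O(not convene_panel ⊃ not report_blueprint), the K-axiom yields O(not report_blueprint).
With premise 2, O(not report_blueprint ⊃ reconcile_policy), the K-axiom yields O(reconcile_policy).
So O(reconcile_policy) holds — reconcile_policy is obligatory. None of the other listed options is made obligatory by any chain of premises.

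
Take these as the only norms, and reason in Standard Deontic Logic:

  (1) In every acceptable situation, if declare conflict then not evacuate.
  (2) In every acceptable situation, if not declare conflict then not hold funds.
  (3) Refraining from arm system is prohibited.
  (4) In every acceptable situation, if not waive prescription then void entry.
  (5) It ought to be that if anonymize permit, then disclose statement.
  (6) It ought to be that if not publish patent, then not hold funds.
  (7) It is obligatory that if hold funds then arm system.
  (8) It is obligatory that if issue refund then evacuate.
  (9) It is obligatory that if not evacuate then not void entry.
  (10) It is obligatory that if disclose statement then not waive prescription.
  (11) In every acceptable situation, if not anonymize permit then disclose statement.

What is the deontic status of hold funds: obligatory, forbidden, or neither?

Forbidden

By case analysis on ¬anonymize_permit: premise 11 gives O(¬anonymize_permit → disclose_statement) and premise 5 gives O(anonymize_permit → disclose_statement), so O(disclose_statement) either way.
With premise 10, O(disclose_statement → ¬waive_prescription), the K-axiom yields O(¬waive_prescription).
Premise 4 is O(¬waive_prescription → void_entry); since O(¬waive_prescription), deontic closure gives O(void_entry).
Premise 9 is O(¬evacuate → ¬void_entry); contrapositively O(void_entry → evacuate). Since O(void_entry) holds, K gives O(evacuate).
The contrapositive of premise 1 (O(declare_conflict → ¬evacuate)) is O(evacuate → ¬declare_conflict), and O(evacuate) is already established, so O(¬declare_conflict).
With premise 2, O(¬declare_conflict → ¬hold_funds), the K-axiom yields O(¬hold_funds).
Premises 3, 6, 7, 8 do not contribute to this derivation.
Thus O(¬hold_funds), which is F(hold_funds): hold_funds is forbidden.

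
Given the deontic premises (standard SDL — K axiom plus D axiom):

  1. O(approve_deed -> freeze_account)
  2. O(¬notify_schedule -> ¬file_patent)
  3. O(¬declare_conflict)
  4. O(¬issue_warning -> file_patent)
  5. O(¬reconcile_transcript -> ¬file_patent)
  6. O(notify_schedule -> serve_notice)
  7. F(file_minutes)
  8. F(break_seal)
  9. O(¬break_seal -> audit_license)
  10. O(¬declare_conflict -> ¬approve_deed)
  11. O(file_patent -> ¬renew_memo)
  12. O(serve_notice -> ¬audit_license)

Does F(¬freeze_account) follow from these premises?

Premise 1 is O(approve_deed -> freeze_account), but O(approve_deed) is not derivable from the premises, so it does not yield O(freeze_account).
No other premise forces O(freeze_account). An ideal world satisfying every premise can still have ¬freeze_account true, so F(¬freeze_account) is not derivable.

No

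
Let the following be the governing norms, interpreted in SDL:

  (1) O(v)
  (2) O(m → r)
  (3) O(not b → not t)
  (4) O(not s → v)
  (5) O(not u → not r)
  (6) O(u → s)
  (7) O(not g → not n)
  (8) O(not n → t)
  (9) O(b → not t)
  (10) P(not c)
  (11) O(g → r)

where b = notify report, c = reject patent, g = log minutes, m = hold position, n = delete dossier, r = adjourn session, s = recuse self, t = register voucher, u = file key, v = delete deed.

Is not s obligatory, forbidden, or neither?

Premises 3 and 9 cover both cases: O(not b → not t) and O(b → not t). Since not b ∨ b is a tautology, O(not t) follows.
Premise 8 is O(not n → t); contrapositively O(not t → n). Since O(not t) holds, K gives O(n).
Premise 7 is O(not g → not n); contrapositively O(n → g). Since O(n) holds, K gives O(g).
Applying K to premise 11 (O(g → r)) and O(g) yields O(r).
Premise 5, O(not u → not r), contraposes to O(r → u); with O(r) we get O(u).
From O(u) and premise 6, O(u → s), we obtain O(s).
Premises 1, 2, 4, 10 do not contribute to this derivation.
Thus O(s), which is F(not s): not s is forbidden.

Forbidden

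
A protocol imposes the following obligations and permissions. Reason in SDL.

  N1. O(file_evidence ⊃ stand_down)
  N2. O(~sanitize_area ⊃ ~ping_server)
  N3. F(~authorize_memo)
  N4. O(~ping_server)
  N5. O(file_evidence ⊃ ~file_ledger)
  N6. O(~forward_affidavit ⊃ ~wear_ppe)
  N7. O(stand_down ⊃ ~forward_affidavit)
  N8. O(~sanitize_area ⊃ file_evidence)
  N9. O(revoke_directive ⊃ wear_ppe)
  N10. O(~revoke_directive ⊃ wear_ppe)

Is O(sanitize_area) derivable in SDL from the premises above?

Yes

Premises 10 and 9 are O(~revoke_directive ⊃ wear_ppe) and O(revoke_directive ⊃ wear_ppe); every ideal world satisfies ~revoke_directive or revoke_directive, so in either case wear_ppe holds — hence O(wear_ppe).
Premise 6, O(~forward_affidavit ⊃ ~wear_ppe), contraposes to O(wear_ppe ⊃ forward_affidavit); with O(wear_ppe) we get O(forward_affidavit).
Premise 7 is O(stand_down ⊃ ~forward_affidavit); contrapositively O(forward_affidavit ⊃ ~stand_down). Since O(forward_affidavit) holds, K gives O(~stand_down).
The contrapositive of premise 1 (O(file_evidence ⊃ stand_down)) is O(~stand_down ⊃ ~file_evidence), and O(~stand_down) is already established, so O(~file_evidence).
Premise 8, O(~sanitize_area ⊃ file_evidence), contraposes to O(~file_evidence ⊃ sanitize_area); with O(~file_evidence) we get O(sanitize_area).
Premises 2, 3, 4, 5 do not contribute to this derivation.
So O(sanitize_area) follows.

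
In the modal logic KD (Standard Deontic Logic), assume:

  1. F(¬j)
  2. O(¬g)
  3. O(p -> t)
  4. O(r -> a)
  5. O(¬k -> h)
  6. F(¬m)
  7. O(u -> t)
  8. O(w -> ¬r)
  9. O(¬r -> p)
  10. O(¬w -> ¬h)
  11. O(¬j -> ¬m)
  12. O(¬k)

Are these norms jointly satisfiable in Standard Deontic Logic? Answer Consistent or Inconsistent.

Consistent

Premise 11 is O(¬j -> ¬m), but O(¬j) is not derivable from the premises, so it does not yield O(¬m).
So O(¬m) is not derivable, and the apparent clash with O(m) does not arise.
A world satisfying every obligation exists (e.g. a=false, g=false, h=true, j=true, k=false, m=true, p=true, r=false, t=true, u=false, w=true); no atom is both obligatory and forbidden, so the set is consistent.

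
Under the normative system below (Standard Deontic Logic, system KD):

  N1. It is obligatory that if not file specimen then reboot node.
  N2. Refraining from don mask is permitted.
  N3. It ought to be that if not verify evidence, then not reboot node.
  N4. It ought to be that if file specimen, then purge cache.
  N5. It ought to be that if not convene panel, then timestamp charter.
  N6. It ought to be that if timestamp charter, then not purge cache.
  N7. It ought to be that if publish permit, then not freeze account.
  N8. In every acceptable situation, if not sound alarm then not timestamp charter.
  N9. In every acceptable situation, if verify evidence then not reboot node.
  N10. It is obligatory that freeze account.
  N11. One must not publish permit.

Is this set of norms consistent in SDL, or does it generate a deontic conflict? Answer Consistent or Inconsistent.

Premise 7 is O(publish_permit → ¬freeze_account), but O(publish_permit) is not derivable from the premises, so it does not yield O(¬freeze_account).
So O(¬freeze_account) is not derivable, and the apparent clash with O(freeze_account) does not arise.
A world satisfying every obligation exists (e.g. convene_panel=true, don_mask=false, file_specimen=true, freeze_account=true, publish_permit=false, purge_cache=true, reboot_node=false, sound_alarm=false, timestamp_charter=false, verify_evidence=false); no atom is both obligatory and forbidden, so the set is consistent.

Consistent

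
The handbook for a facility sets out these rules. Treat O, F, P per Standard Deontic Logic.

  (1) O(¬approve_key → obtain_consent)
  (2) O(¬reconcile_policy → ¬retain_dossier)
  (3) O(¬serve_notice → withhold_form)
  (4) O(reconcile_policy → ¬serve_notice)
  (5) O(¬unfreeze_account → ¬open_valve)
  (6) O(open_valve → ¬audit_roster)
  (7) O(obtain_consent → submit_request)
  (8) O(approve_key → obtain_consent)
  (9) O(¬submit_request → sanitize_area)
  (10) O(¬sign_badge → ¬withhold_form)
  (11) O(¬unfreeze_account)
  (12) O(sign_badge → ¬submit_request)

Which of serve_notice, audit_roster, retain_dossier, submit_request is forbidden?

Premises 8 and 1 cover both cases: O(approve_key → obtain_consent) and O(¬approve_key → obtain_consent). Since approve_key ∨ ¬approve_key is a tautology, O(obtain_consent) follows.
Applying K to premise 7 (O(obtain_consent → submit_request)) and O(obtain_consent) yields O(submit_request).
Premise 12, O(sign_badge → ¬submit_request), contraposes to O(submit_request → ¬sign_badge); with O(submit_request) we get O(¬sign_badge).
From O(¬sign_badge) and premise 10, O(¬sign_badge → ¬withhold_form), we obtain O(¬withhold_form).
Premise 3 is O(¬serve_notice → withhold_form); contrapositively O(¬withhold_form → serve_notice). Since O(¬withhold_form) holds, K gives O(serve_notice).
The contrapositive of premise 4 (O(reconcile_policy → ¬serve_notice)) is O(serve_notice → ¬reconcile_policy), and O(serve_notice) is already established, so O(¬reconcile_policy).
Applying K to premise 2 (O(¬reconcile_policy → ¬retain_dossier)) and O(¬reconcile_policy) yields O(¬retain_dossier).
So O(¬retain_dossier) holds, i.e. retain_dossier is forbidden. None of the other listed options is forbidden under the premises.

retain_dossier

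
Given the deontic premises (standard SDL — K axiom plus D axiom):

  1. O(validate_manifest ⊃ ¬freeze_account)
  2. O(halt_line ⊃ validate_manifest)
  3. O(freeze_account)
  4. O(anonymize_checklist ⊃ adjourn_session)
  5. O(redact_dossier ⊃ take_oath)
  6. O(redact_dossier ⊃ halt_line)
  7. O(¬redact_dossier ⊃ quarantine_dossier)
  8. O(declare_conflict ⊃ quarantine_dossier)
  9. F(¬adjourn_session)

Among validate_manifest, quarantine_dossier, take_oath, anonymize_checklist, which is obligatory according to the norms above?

quarantine_dossier

Premise 3 gives O(freeze_account).
Premise 1 is O(validate_manifest ⊃ ¬freeze_account); contrapositively O(freeze_account ⊃ ¬validate_manifest). Since O(freeze_account) holds, K gives O(¬validate_manifest).
Premise 2, O(halt_line ⊃ validate_manifest), contraposes to O(¬validate_manifest ⊃ ¬halt_line); with O(¬validate_manifest) we get O(¬halt_line).
Premise 6, O(redact_dossier ⊃ halt_line), contraposes to O(¬halt_line ⊃ ¬redact_dossier); with O(¬halt_line) we get O(¬redact_dossier).
Applying K to premise 7 (O(¬redact_dossier ⊃ quarantine_dossier)) and O(¬redact_dossier) yields O(quarantine_dossier).
So O(quarantine_dossier) holds — quarantine_dossier is obligatory. None of the other listed options is made obligatory by any chain of premises.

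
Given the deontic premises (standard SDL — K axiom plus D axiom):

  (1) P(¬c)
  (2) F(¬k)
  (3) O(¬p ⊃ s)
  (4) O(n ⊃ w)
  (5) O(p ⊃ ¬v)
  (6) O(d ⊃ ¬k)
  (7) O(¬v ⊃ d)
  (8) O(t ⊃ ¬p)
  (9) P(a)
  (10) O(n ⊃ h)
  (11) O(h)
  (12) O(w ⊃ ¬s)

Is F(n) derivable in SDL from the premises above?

Premise 2, F(¬k), is equivalent to O(k).
Premise 6 is O(d ⊃ ¬k); contrapositively O(k ⊃ ¬d). Since O(k) holds, K gives O(¬d).
The contrapositive of premise 7 (O(¬v ⊃ d)) is O(¬d ⊃ v), and O(¬d) is already established, so O(v).
Premise 5 is O(p ⊃ ¬v); contrapositively O(v ⊃ ¬p). Since O(v) holds, K gives O(¬p).
With premise 3, O(¬p ⊃ s), the K-axiom yields O(s).
Premise 12, O(w ⊃ ¬s), contraposes to O(s ⊃ ¬w); with O(s) we get O(¬w).
The contrapositive of premise 4 (O(n ⊃ w)) is O(¬w ⊃ ¬n), and O(¬w) is already established, so O(¬n).
Premises 1, 8, 9, 10, 11 do not contribute to this derivation.
So O(¬n) holds, i.e. F(n). The claim follows.

Yes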